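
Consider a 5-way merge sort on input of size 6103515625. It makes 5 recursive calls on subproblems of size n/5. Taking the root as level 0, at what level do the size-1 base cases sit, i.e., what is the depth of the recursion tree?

For divide and conquer with division factor 5:

Problem sizes at each level:
Level 0: 6103515625
Level 1: 1220703125
Level 2: 244140625
Level 3: 48828125
Level 4: 9765625
Level 5: 1953125
Level 6: 390625
Level 7: 78125
Level 8: 15625
Level 9: 3125
Level 10: 625
Level 11: 125
Level 12: 25
Level 13: 5
Level 14: 1

The root is level 0 and the size-1 base case is level 14 (the tree spans levels 0 through 14, i.e. 15 levels counting the root), so the depth is the number of divisions: log_5(6103515625) = 14

The recursion tree depth is log_5(6103515625) = 14. At each level, the problem size is divided by 5, so it takes 14 divisions to reduce to a base case of size 1. The algorithm makes 5 recursive calls at each level.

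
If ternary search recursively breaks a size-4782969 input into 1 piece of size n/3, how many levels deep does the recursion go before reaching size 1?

For divide and conquer with division factor 3:

Problem sizes at each level:
Level 0: 4782969
Level 1: 1594323
Level 2: 531441
Level 3: 177147
Level 4: 59049
Level 5: 19683
Level 6: 6561
Level 7: 2187
Level 8: 729
Level 9: 243
Level 10: 81
Level 11: 27
Level 12: 9
Level 13: 3
Level 14: 1

The root is level 0 and the size-1 base case is level 14 (the tree spans levels 0 through 14, i.e. 15 levels counting the root), so the depth is the number of divisions: log_3(4782969) = 14

The recursion tree depth is log_3(4782969) = 14. At each level, the problem size is divided by 3, so it takes 14 divisions to reduce to a base case of size 1. The algorithm makes 1 recursive call at each level.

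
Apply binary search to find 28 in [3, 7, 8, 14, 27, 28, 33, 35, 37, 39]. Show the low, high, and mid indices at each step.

Binary search for 28 in [3, 7, 8, 14, 27, 28, 33, 35, 37, 39]:

lo=0, hi=9, mid=4, arr[mid]=27 -> 27 < 28, search right half
lo=5, hi=9, mid=7, arr[mid]=35 -> 35 > 28, search left half
lo=5, hi=6, mid=5, arr[mid]=28 -> Found target at index 5!

Binary search finds 28 at index 5 after 3 comparisons. The search repeatedly halves the search space by comparing with the middle element.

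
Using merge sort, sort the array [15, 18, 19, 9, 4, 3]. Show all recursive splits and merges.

Merge sort trace:

Split: [15, 18, 19, 9, 4, 3] -> [15, 18, 19] and [9, 4, 3]
  Split: [15, 18, 19] -> [15] and [18, 19]
    Split: [18, 19] -> [18] and [19]
    Merge: [18] + [19] -> [18, 19]
  Merge: [15] + [18, 19] -> [15, 18, 19]
  Split: [9, 4, 3] -> [9] and [4, 3]
    Split: [4, 3] -> [4] and [3]
    Merge: [4] + [3] -> [3, 4]
  Merge: [9] + [3, 4] -> [3, 4, 9]
Merge: [15, 18, 19] + [3, 4, 9] -> [3, 4, 9, 15, 18, 19]

Final sorted array: [3, 4, 9, 15, 18, 19]

The merge sort proceeds by recursively splitting the array and merging sorted halves.
After all merges, the sorted array is [3, 4, 9, 15, 18, 19].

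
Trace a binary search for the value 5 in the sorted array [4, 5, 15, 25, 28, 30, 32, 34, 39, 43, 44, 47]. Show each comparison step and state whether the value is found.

Binary search for 5 in [4, 5, 15, 25, 28, 30, 32, 34, 39, 43, 44, 47]:

lo=0, hi=11, mid=5, arr[mid]=30 -> 30 > 5, search left half
lo=0, hi=4, mid=2, arr[mid]=15 -> 15 > 5, search left half
lo=0, hi=1, mid=0, arr[mid]=4 -> 4 < 5, search right half
lo=1, hi=1, mid=1, arr[mid]=5 -> Found target at index 1!

Binary search finds 5 at index 1 after 4 comparisons. The search repeatedly halves the search space by comparing with the middle element.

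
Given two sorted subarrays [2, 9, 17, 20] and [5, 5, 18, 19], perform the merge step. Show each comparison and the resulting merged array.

Merging process:

Compare 2 vs 5: take 2 from left. Merged: [2]
Compare 9 vs 5: take 5 from right. Merged: [2, 5]
Compare 9 vs 5: take 5 from right. Merged: [2, 5, 5]
Compare 9 vs 18: take 9 from left. Merged: [2, 5, 5, 9]
Compare 17 vs 18: take 17 from left. Merged: [2, 5, 5, 9, 17]
Compare 20 vs 18: take 18 from right. Merged: [2, 5, 5, 9, 17, 18]
Compare 20 vs 19: take 19 from right. Merged: [2, 5, 5, 9, 17, 18, 19]
Append remaining from left: [20]. Merged: [2, 5, 5, 9, 17, 18, 19, 20]

Final merged array: [2, 5, 5, 9, 17, 18, 19, 20]
Total comparisons: 7

The merged array is [2, 5, 5, 9, 17, 18, 19, 20], requiring 7 comparisons. The merge step runs in O(n) time where n is the total number of elements.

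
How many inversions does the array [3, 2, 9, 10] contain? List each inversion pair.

Finding inversions in [3, 2, 9, 10]:

(0, 1): arr[0]=3 > arr[1]=2

Total inversions: 1

The array has 1 inversion(s): (0,1). Each pair (i,j) satisfies i < j and arr[i] > arr[j].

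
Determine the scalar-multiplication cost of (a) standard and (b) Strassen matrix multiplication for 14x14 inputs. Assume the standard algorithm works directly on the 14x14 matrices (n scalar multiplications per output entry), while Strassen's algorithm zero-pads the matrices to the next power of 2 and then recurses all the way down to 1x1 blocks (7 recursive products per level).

Matrix multiplication for 14x14 matrices:

Strassen's algorithm requires power-of-2 dimensions. Pad 14x14 to 16x16 (next power of 2).

Standard algorithm: 14^3 = 2744 multiplications
Strassen's algorithm: 7^(log2(16)) = 7^4 = 2401 multiplications
Savings: 2744 - 2401 = 343 multiplications

Standard: 2744 multiplications (14^3). Strassen: 2401 multiplications (7^4, after padding to 16x16). Strassen reduces 8 recursive multiplications to 7 at each level.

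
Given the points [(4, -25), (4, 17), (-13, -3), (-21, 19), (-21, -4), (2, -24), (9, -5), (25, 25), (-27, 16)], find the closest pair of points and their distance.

Computing all pairwise distances among 9 points:

d((4, -25), (4, 17)) = 42.0
d((4, -25), (-13, -3)) = 27.8029
d((4, -25), (-21, 19)) = 50.6063
d((4, -25), (-21, -4)) = 32.6497
d((4, -25), (2, -24)) = 2.2361 <-- minimum
d((4, -25), (9, -5)) = 20.6155
d((4, -25), (25, 25)) = 54.231
d((4, -25), (-27, 16)) = 51.4004
d((4, 17), (-13, -3)) = 26.2488
d((4, 17), (-21, 19)) = 25.0799
d((4, 17), (-21, -4)) = 32.6497
d((4, 17), (2, -24)) = 41.0488
d((4, 17), (9, -5)) = 22.561
d((4, 17), (25, 25)) = 22.4722
d((4, 17), (-27, 16)) = 31.0161
d((-13, -3), (-21, 19)) = 23.4094
d((-13, -3), (-21, -4)) = 8.0623
d((-13, -3), (2, -24)) = 25.807
d((-13, -3), (9, -5)) = 22.0907
d((-13, -3), (25, 25)) = 47.2017
d((-13, -3), (-27, 16)) = 23.6008
d((-21, 19), (-21, -4)) = 23.0
d((-21, 19), (2, -24)) = 48.7647
d((-21, 19), (9, -5)) = 38.4187
d((-21, 19), (25, 25)) = 46.3897
d((-21, 19), (-27, 16)) = 6.7082
d((-21, -4), (2, -24)) = 30.4795
d((-21, -4), (9, -5)) = 30.0167
d((-21, -4), (25, 25)) = 54.3783
d((-21, -4), (-27, 16)) = 20.8806
d((2, -24), (9, -5)) = 20.2485
d((2, -24), (25, 25)) = 54.1295
d((2, -24), (-27, 16)) = 49.4065
d((9, -5), (25, 25)) = 34.0
d((9, -5), (-27, 16)) = 41.6773
d((25, 25), (-27, 16)) = 52.7731

Closest pair: (4, -25) and (2, -24) with distance 2.2361

The closest pair is (4, -25) and (2, -24) with Euclidean distance 2.2361. For 9 points, brute-force pairwise comparison is shown above. For large n, the divide-and-conquer algorithm (sort by x, recurse on halves, check the dividing strip) achieves O(n log n).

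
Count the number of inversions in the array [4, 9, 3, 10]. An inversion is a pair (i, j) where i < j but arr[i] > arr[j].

Finding inversions in [4, 9, 3, 10]:

(0, 2): arr[0]=4 > arr[2]=3
(1, 2): arr[1]=9 > arr[2]=3

Total inversions: 2

The array has 2 inversion(s): (0,2), (1,2). Each pair (i,j) satisfies i < j and arr[i] > arr[j].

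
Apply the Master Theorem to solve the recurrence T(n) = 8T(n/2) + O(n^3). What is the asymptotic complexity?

Master Theorem for T(n) = 8T(n/2) + O(n^3):

a = 8, b = 2, c = 3
log_b(a) = log_2(8) = 3.0000

Case 2: c = 3 = log_2(8) = 3.0000
T(n) = O(n^3 log n) = O(n^3 log n)

For T(n) = 8T(n/2) + O(n^3): log_2(8) = 3.0000. This is Case 2 of the Master Theorem (c = log_b(a), equal work at all levels), giving O(n^3 log n).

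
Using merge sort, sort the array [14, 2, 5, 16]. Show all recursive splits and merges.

Merge sort trace:

Split: [14, 2, 5, 16] -> [14, 2] and [5, 16]
  Split: [14, 2] -> [14] and [2]
  Merge: [14] + [2] -> [2, 14]
  Split: [5, 16] -> [5] and [16]
  Merge: [5] + [16] -> [5, 16]
Merge: [2, 14] + [5, 16] -> [2, 5, 14, 16]

Final sorted array: [2, 5, 14, 16]

The merge sort proceeds by recursively splitting the array and merging sorted halves.
After all merges, the sorted array is [2, 5, 14, 16].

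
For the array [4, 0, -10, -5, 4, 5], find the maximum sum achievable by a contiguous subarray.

Using Kadane's algorithm on [4, 0, -10, -5, 4, 5]:

Scanning through the array:
Position 1 (value 0): max_ending_here = 4, max_so_far = 4
Position 2 (value -10): max_ending_here = -6, max_so_far = 4
Position 3 (value -5): max_ending_here = -5, max_so_far = 4
Position 4 (value 4): max_ending_here = 4, max_so_far = 4
Position 5 (value 5): max_ending_here = 9, max_so_far = 9

Maximum subarray: [4, 5]
Maximum sum: 9

The maximum subarray is [4, 5] with sum 9. This subarray runs from index 4 to index 5.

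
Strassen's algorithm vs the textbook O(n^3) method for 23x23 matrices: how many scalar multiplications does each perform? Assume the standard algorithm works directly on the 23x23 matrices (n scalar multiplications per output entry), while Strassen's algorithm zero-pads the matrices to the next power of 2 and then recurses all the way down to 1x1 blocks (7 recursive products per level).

Matrix multiplication for 23x23 matrices:

Strassen's algorithm requires power-of-2 dimensions. Pad 23x23 to 32x32 (next power of 2).

Standard algorithm: 23^3 = 12167 multiplications
Strassen's algorithm: 7^(log2(32)) = 7^5 = 16807 multiplications
Difference: 12167 - 16807 = -4640 (Strassen uses MORE here due to padding overhead — for small or just-over-power-of-2 n, padding can outweigh the per-level savings)

Standard: 12167 multiplications (23^3). Strassen: 16807 multiplications (7^5, after padding to 32x32). Strassen reduces 8 recursive multiplications to 7 at each level.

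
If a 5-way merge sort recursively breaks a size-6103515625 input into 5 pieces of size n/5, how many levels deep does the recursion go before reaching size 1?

For divide and conquer with division factor 5:

Problem sizes at each level:
Level 0: 6103515625
Level 1: 1220703125
Level 2: 244140625
Level 3: 48828125
Level 4: 9765625
Level 5: 1953125
Level 6: 390625
Level 7: 78125
Level 8: 15625
Level 9: 3125
Level 10: 625
Level 11: 125
Level 12: 25
Level 13: 5
Level 14: 1

The root is level 0 and the size-1 base case is level 14 (the tree spans levels 0 through 14, i.e. 15 levels counting the root), so the depth is the number of divisions: log_5(6103515625) = 14

The recursion tree depth is log_5(6103515625) = 14. At each level, the problem size is divided by 5, so it takes 14 divisions to reduce to a base case of size 1. The algorithm makes 5 recursive calls at each level.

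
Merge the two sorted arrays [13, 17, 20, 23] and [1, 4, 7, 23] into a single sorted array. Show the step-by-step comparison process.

Merging process:

Compare 13 vs 1: take 1 from right. Merged: [1]
Compare 13 vs 4: take 4 from right. Merged: [1, 4]
Compare 13 vs 7: take 7 from right. Merged: [1, 4, 7]
Compare 13 vs 23: take 13 from left. Merged: [1, 4, 7, 13]
Compare 17 vs 23: take 17 from left. Merged: [1, 4, 7, 13, 17]
Compare 20 vs 23: take 20 from left. Merged: [1, 4, 7, 13, 17, 20]
Compare 23 vs 23: take 23 from left. Merged: [1, 4, 7, 13, 17, 20, 23]
Append remaining from right: [23]. Merged: [1, 4, 7, 13, 17, 20, 23, 23]

Final merged array: [1, 4, 7, 13, 17, 20, 23, 23]
Total comparisons: 7

The merged array is [1, 4, 7, 13, 17, 20, 23, 23], requiring 7 comparisons. The merge step runs in O(n) time where n is the total number of elements.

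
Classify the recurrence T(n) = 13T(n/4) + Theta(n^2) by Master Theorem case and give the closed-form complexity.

Master Theorem for T(n) = 13T(n/4) + O(n^2):

a = 13, b = 4, c = 2
log_b(a) = log_4(13) = 1.8502

Case 3: c = 2 > log_4(13) = 1.8502
T(n) = O(n^2) = O(n^2)

For T(n) = 13T(n/4) + O(n^2): log_4(13) = 1.8502. This is Case 3 of the Master Theorem (c > log_b(a), work dominated by root), giving O(n^2).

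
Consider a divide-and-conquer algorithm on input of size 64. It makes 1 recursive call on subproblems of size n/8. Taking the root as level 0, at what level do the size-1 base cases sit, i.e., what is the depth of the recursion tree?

For divide and conquer with division factor 8:

Problem sizes at each level:
Level 0: 64
Level 1: 8
Level 2: 1

The root is level 0 and the size-1 base case is level 2 (the tree spans levels 0 through 2, i.e. 3 levels counting the root), so the depth is the number of divisions: log_8(64) = 2

The recursion tree depth is log_8(64) = 2. At each level, the problem size is divided by 8, so it takes 2 divisions to reduce to a base case of size 1. The algorithm makes 1 recursive call at each level.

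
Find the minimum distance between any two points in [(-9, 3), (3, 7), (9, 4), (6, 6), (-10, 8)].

Computing all pairwise distances among 5 points:

d((-9, 3), (3, 7)) = 12.6491
d((-9, 3), (9, 4)) = 18.0278
d((-9, 3), (6, 6)) = 15.2971
d((-9, 3), (-10, 8)) = 5.099
d((3, 7), (9, 4)) = 6.7082
d((3, 7), (6, 6)) = 3.1623 <-- minimum
d((3, 7), (-10, 8)) = 13.0384
d((9, 4), (6, 6)) = 3.6056
d((9, 4), (-10, 8)) = 19.4165
d((6, 6), (-10, 8)) = 16.1245

Closest pair: (3, 7) and (6, 6) with distance 3.1623

The closest pair is (3, 7) and (6, 6) with Euclidean distance 3.1623. For 5 points, brute-force pairwise comparison is shown above. For large n, the divide-and-conquer algorithm (sort by x, recurse on halves, check the dividing strip) achieves O(n log n).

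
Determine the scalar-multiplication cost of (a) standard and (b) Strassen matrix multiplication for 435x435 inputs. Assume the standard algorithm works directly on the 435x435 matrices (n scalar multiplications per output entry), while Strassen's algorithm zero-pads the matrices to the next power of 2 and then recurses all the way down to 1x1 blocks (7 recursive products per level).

Matrix multiplication for 435x435 matrices:

Strassen's algorithm requires power-of-2 dimensions. Pad 435x435 to 512x512 (next power of 2).

Standard algorithm: 435^3 = 82312875 multiplications
Strassen's algorithm: 7^(log2(512)) = 7^9 = 40353607 multiplications
Savings: 82312875 - 40353607 = 41959268 multiplications

Standard: 82312875 multiplications (435^3). Strassen: 40353607 multiplications (7^9, after padding to 512x512). Strassen reduces 8 recursive multiplications to 7 at each level.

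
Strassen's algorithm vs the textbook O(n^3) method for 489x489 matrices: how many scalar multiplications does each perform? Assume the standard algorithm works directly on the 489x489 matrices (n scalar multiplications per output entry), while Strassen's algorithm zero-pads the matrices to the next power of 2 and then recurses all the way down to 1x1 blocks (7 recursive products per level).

Matrix multiplication for 489x489 matrices:

Strassen's algorithm requires power-of-2 dimensions. Pad 489x489 to 512x512 (next power of 2).

Standard algorithm: 489^3 = 116930169 multiplications
Strassen's algorithm: 7^(log2(512)) = 7^9 = 40353607 multiplications
Savings: 116930169 - 40353607 = 76576562 multiplications

Standard: 116930169 multiplications (489^3). Strassen: 40353607 multiplications (7^9, after padding to 512x512). Strassen reduces 8 recursive multiplications to 7 at each level.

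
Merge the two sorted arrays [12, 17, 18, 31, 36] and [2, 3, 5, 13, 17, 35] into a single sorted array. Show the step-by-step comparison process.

Merging process:

Compare 12 vs 2: take 2 from right. Merged: [2]
Compare 12 vs 3: take 3 from right. Merged: [2, 3]
Compare 12 vs 5: take 5 from right. Merged: [2, 3, 5]
Compare 12 vs 13: take 12 from left. Merged: [2, 3, 5, 12]
Compare 17 vs 13: take 13 from right. Merged: [2, 3, 5, 12, 13]
Compare 17 vs 17: take 17 from left. Merged: [2, 3, 5, 12, 13, 17]
Compare 18 vs 17: take 17 from right. Merged: [2, 3, 5, 12, 13, 17, 17]
Compare 18 vs 35: take 18 from left. Merged: [2, 3, 5, 12, 13, 17, 17, 18]
Compare 31 vs 35: take 31 from left. Merged: [2, 3, 5, 12, 13, 17, 17, 18, 31]
Compare 36 vs 35: take 35 from right. Merged: [2, 3, 5, 12, 13, 17, 17, 18, 31, 35]
Append remaining from left: [36]. Merged: [2, 3, 5, 12, 13, 17, 17, 18, 31, 35, 36]

Final merged array: [2, 3, 5, 12, 13, 17, 17, 18, 31, 35, 36]
Total comparisons: 10

The merged array is [2, 3, 5, 12, 13, 17, 17, 18, 31, 35, 36], requiring 10 comparisons. The merge step runs in O(n) time where n is the total number of elements.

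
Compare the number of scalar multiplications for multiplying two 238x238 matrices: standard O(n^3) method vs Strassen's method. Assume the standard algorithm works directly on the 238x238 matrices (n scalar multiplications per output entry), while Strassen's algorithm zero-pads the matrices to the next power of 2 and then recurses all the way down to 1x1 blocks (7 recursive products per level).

Matrix multiplication for 238x238 matrices:

Strassen's algorithm requires power-of-2 dimensions. Pad 238x238 to 256x256 (next power of 2).

Standard algorithm: 238^3 = 13481272 multiplications
Strassen's algorithm: 7^(log2(256)) = 7^8 = 5764801 multiplications
Savings: 13481272 - 5764801 = 7716471 multiplications

Standard: 13481272 multiplications (238^3). Strassen: 5764801 multiplications (7^8, after padding to 256x256). Strassen reduces 8 recursive multiplications to 7 at each level.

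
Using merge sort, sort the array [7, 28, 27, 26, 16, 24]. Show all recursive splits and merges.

Merge sort trace:

Split: [7, 28, 27, 26, 16, 24] -> [7, 28, 27] and [26, 16, 24]
  Split: [7, 28, 27] -> [7] and [28, 27]
    Split: [28, 27] -> [28] and [27]
    Merge: [28] + [27] -> [27, 28]
  Merge: [7] + [27, 28] -> [7, 27, 28]
  Split: [26, 16, 24] -> [26] and [16, 24]
    Split: [16, 24] -> [16] and [24]
    Merge: [16] + [24] -> [16, 24]
  Merge: [26] + [16, 24] -> [16, 24, 26]
Merge: [7, 27, 28] + [16, 24, 26] -> [7, 16, 24, 26, 27, 28]

Final sorted array: [7, 16, 24, 26, 27, 28]

The merge sort proceeds by recursively splitting the array and merging sorted halves.
After all merges, the sorted array is [7, 16, 24, 26, 27, 28].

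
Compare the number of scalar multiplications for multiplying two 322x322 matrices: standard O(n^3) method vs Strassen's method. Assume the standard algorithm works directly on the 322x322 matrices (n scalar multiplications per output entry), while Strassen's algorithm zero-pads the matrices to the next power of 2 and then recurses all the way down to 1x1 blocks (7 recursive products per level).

Matrix multiplication for 322x322 matrices:

Strassen's algorithm requires power-of-2 dimensions. Pad 322x322 to 512x512 (next power of 2).

Standard algorithm: 322^3 = 33386248 multiplications
Strassen's algorithm: 7^(log2(512)) = 7^9 = 40353607 multiplications
Difference: 33386248 - 40353607 = -6967359 (Strassen uses MORE here due to padding overhead — for small or just-over-power-of-2 n, padding can outweigh the per-level savings)

Standard: 33386248 multiplications (322^3). Strassen: 40353607 multiplications (7^9, after padding to 512x512). Strassen reduces 8 recursive multiplications to 7 at each level.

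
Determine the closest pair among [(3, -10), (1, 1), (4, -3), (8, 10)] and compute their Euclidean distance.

Computing all pairwise distances among 4 points:

d((3, -10), (1, 1)) = 11.1803
d((3, -10), (4, -3)) = 7.0711
d((3, -10), (8, 10)) = 20.6155
d((1, 1), (4, -3)) = 5.0 <-- minimum
d((1, 1), (8, 10)) = 11.4018
d((4, -3), (8, 10)) = 13.6015

Closest pair: (1, 1) and (4, -3) with distance 5.0

The closest pair is (1, 1) and (4, -3) with Euclidean distance 5.0. For 4 points, brute-force pairwise comparison is shown above. For large n, the divide-and-conquer algorithm (sort by x, recurse on halves, check the dividing strip) achieves O(n log n).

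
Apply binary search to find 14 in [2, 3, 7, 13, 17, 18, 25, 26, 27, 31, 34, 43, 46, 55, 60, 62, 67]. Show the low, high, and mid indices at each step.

Binary search for 14 in [2, 3, 7, 13, 17, 18, 25, 26, 27, 31, 34, 43, 46, 55, 60, 62, 67]:

lo=0, hi=16, mid=8, arr[mid]=27 -> 27 > 14, search left half
lo=0, hi=7, mid=3, arr[mid]=13 -> 13 < 14, search right half
lo=4, hi=7, mid=5, arr[mid]=18 -> 18 > 14, search left half
lo=4, hi=4, mid=4, arr[mid]=17 -> 17 > 14, search left half
lo=4 > hi=3, target 14 not found

Binary search determines that 14 is not in the array after 4 comparisons. The search space was exhausted without finding the target.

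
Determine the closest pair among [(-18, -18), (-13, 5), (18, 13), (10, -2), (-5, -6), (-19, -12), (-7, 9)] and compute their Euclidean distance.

Computing all pairwise distances among 7 points:

d((-18, -18), (-13, 5)) = 23.5372
d((-18, -18), (18, 13)) = 47.5079
d((-18, -18), (10, -2)) = 32.249
d((-18, -18), (-5, -6)) = 17.6918
d((-18, -18), (-19, -12)) = 6.0828 <-- minimum
d((-18, -18), (-7, 9)) = 29.1548
d((-13, 5), (18, 13)) = 32.0156
d((-13, 5), (10, -2)) = 24.0416
d((-13, 5), (-5, -6)) = 13.6015
d((-13, 5), (-19, -12)) = 18.0278
d((-13, 5), (-7, 9)) = 7.2111
d((18, 13), (10, -2)) = 17.0
d((18, 13), (-5, -6)) = 29.8329
d((18, 13), (-19, -12)) = 44.6542
d((18, 13), (-7, 9)) = 25.318
d((10, -2), (-5, -6)) = 15.5242
d((10, -2), (-19, -12)) = 30.6757
d((10, -2), (-7, 9)) = 20.2485
d((-5, -6), (-19, -12)) = 15.2315
d((-5, -6), (-7, 9)) = 15.1327
d((-19, -12), (-7, 9)) = 24.1868

Closest pair: (-18, -18) and (-19, -12) with distance 6.0828

The closest pair is (-18, -18) and (-19, -12) with Euclidean distance 6.0828. For 7 points, brute-force pairwise comparison is shown above. For large n, the divide-and-conquer algorithm (sort by x, recurse on halves, check the dividing strip) achieves O(n log n).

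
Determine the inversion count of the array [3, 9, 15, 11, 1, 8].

Finding inversions in [3, 9, 15, 11, 1, 8]:

(0, 4): arr[0]=3 > arr[4]=1
(1, 4): arr[1]=9 > arr[4]=1
(1, 5): arr[1]=9 > arr[5]=8
(2, 3): arr[2]=15 > arr[3]=11
(2, 4): arr[2]=15 > arr[4]=1
(2, 5): arr[2]=15 > arr[5]=8
(3, 4): arr[3]=11 > arr[4]=1
(3, 5): arr[3]=11 > arr[5]=8

Total inversions: 8

The array has 8 inversion(s): (0,4), (1,4), (1,5), (2,3), (2,4), (2,5), (3,4), (3,5). Each pair (i,j) satisfies i < j and arr[i] > arr[j].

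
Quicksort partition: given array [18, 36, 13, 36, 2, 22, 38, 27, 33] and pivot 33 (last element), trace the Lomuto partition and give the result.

Lomuto partition with pivot = 33:

Initial array: [18, 36, 13, 36, 2, 22, 38, 27, 33]

arr[0]=18 <= 33: swap with position 0, array becomes [18, 36, 13, 36, 2, 22, 38, 27, 33]
arr[1]=36 > 33: no swap
arr[2]=13 <= 33: swap with position 1, array becomes [18, 13, 36, 36, 2, 22, 38, 27, 33]
arr[3]=36 > 33: no swap
arr[4]=2 <= 33: swap with position 2, array becomes [18, 13, 2, 36, 36, 22, 38, 27, 33]
arr[5]=22 <= 33: swap with position 3, array becomes [18, 13, 2, 22, 36, 36, 38, 27, 33]
arr[6]=38 > 33: no swap
arr[7]=27 <= 33: swap with position 4, array becomes [18, 13, 2, 22, 27, 36, 38, 36, 33]

Place pivot at position 5: [18, 13, 2, 22, 27, 33, 38, 36, 36]
Pivot position: 5

After partitioning with pivot 33, the array becomes [18, 13, 2, 22, 27, 33, 38, 36, 36]. The pivot is placed at index 5. All elements to the left of the pivot are <= 33, and all elements to the right are > 33.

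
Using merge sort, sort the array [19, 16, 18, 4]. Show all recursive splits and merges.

Merge sort trace:

Split: [19, 16, 18, 4] -> [19, 16] and [18, 4]
  Split: [19, 16] -> [19] and [16]
  Merge: [19] + [16] -> [16, 19]
  Split: [18, 4] -> [18] and [4]
  Merge: [18] + [4] -> [4, 18]
Merge: [16, 19] + [4, 18] -> [4, 16, 18, 19]

Final sorted array: [4, 16, 18, 19]

The merge sort proceeds by recursively splitting the array and merging sorted halves.
After all merges, the sorted array is [4, 16, 18, 19].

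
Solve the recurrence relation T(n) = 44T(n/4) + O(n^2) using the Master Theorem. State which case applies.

Master Theorem for T(n) = 44T(n/4) + O(n^2):

a = 44, b = 4, c = 2
log_b(a) = log_4(44) = 2.7297

Case 1: c = 2 < log_4(44) = 2.7297
T(n) = O(n^(log_4 44))

For T(n) = 44T(n/4) + O(n^2): log_4(44) = 2.7297. This is Case 1 of the Master Theorem (c < log_b(a), work dominated by leaves), giving O(n^(log_4 44)).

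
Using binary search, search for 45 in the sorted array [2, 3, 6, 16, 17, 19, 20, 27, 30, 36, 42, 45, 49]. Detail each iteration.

Binary search for 45 in [2, 3, 6, 16, 17, 19, 20, 27, 30, 36, 42, 45, 49]:

lo=0, hi=12, mid=6, arr[mid]=20 -> 20 < 45, search right half
lo=7, hi=12, mid=9, arr[mid]=36 -> 36 < 45, search right half
lo=10, hi=12, mid=11, arr[mid]=45 -> Found target at index 11!

Binary search finds 45 at index 11 after 3 comparisons. The search repeatedly halves the search space by comparing with the middle element.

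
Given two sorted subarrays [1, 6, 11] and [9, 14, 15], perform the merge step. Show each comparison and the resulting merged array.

Merging process:

Compare 1 vs 9: take 1 from left. Merged: [1]
Compare 6 vs 9: take 6 from left. Merged: [1, 6]
Compare 11 vs 9: take 9 from right. Merged: [1, 6, 9]
Compare 11 vs 14: take 11 from left. Merged: [1, 6, 9, 11]
Append remaining from right: [14, 15]. Merged: [1, 6, 9, 11, 14, 15]

Final merged array: [1, 6, 9, 11, 14, 15]
Total comparisons: 4

The merged array is [1, 6, 9, 11, 14, 15], requiring 4 comparisons. The merge step runs in O(n) time where n is the total number of elements.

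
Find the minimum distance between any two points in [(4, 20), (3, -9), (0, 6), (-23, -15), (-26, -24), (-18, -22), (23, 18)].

Computing all pairwise distances among 7 points:

d((4, 20), (3, -9)) = 29.0172
d((4, 20), (0, 6)) = 14.5602
d((4, 20), (-23, -15)) = 44.2041
d((4, 20), (-26, -24)) = 53.2541
d((4, 20), (-18, -22)) = 47.4131
d((4, 20), (23, 18)) = 19.105
d((3, -9), (0, 6)) = 15.2971
d((3, -9), (-23, -15)) = 26.6833
d((3, -9), (-26, -24)) = 32.6497
d((3, -9), (-18, -22)) = 24.6982
d((3, -9), (23, 18)) = 33.6006
d((0, 6), (-23, -15)) = 31.1448
d((0, 6), (-26, -24)) = 39.6989
d((0, 6), (-18, -22)) = 33.2866
d((0, 6), (23, 18)) = 25.9422
d((-23, -15), (-26, -24)) = 9.4868
d((-23, -15), (-18, -22)) = 8.6023
d((-23, -15), (23, 18)) = 56.6127
d((-26, -24), (-18, -22)) = 8.2462 <-- minimum
d((-26, -24), (23, 18)) = 64.5368
d((-18, -22), (23, 18)) = 57.28

Closest pair: (-26, -24) and (-18, -22) with distance 8.2462

The closest pair is (-26, -24) and (-18, -22) with Euclidean distance 8.2462. For 7 points, brute-force pairwise comparison is shown above. For large n, the divide-and-conquer algorithm (sort by x, recurse on halves, check the dividing strip) achieves O(n log n).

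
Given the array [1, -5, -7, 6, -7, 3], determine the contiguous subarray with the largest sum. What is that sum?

Using Kadane's algorithm on [1, -5, -7, 6, -7, 3]:

Scanning through the array:
Position 1 (value -5): max_ending_here = -4, max_so_far = 1
Position 2 (value -7): max_ending_here = -7, max_so_far = 1
Position 3 (value 6): max_ending_here = 6, max_so_far = 6
Position 4 (value -7): max_ending_here = -1, max_so_far = 6
Position 5 (value 3): max_ending_here = 3, max_so_far = 6

Maximum subarray: [6]
Maximum sum: 6

The maximum subarray is [6] with sum 6. This subarray runs from index 3 to index 3.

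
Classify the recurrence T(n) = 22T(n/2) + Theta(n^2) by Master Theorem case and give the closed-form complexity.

Master Theorem for T(n) = 22T(n/2) + O(n^2):

a = 22, b = 2, c = 2
log_b(a) = log_2(22) = 4.4594

Case 1: c = 2 < log_2(22) = 4.4594
T(n) = O(n^(log_2 22))

For T(n) = 22T(n/2) + O(n^2): log_2(22) = 4.4594. This is Case 1 of the Master Theorem (c < log_b(a), work dominated by leaves), giving O(n^(log_2 22)).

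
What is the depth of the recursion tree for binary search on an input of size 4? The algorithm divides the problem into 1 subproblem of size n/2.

For divide and conquer with division factor 2:

Problem sizes at each level:
Level 0: 4
Level 1: 2
Level 2: 1

The root is level 0 and the size-1 base case is level 2 (the tree spans levels 0 through 2, i.e. 3 levels counting the root), so the depth is the number of divisions: log_2(4) = 2

The recursion tree depth is log_2(4) = 2. At each level, the problem size is divided by 2, so it takes 2 divisions to reduce to a base case of size 1. The algorithm makes 1 recursive call at each level.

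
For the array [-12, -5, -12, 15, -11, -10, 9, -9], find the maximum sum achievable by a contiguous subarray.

Using Kadane's algorithm on [-12, -5, -12, 15, -11, -10, 9, -9]:

Scanning through the array:
Position 1 (value -5): max_ending_here = -5, max_so_far = -5
Position 2 (value -12): max_ending_here = -12, max_so_far = -5
Position 3 (value 15): max_ending_here = 15, max_so_far = 15
Position 4 (value -11): max_ending_here = 4, max_so_far = 15
Position 5 (value -10): max_ending_here = -6, max_so_far = 15
Position 6 (value 9): max_ending_here = 9, max_so_far = 15
Position 7 (value -9): max_ending_here = 0, max_so_far = 15

Maximum subarray: [15]
Maximum sum: 15

The maximum subarray is [15] with sum 15. This subarray runs from index 3 to index 3.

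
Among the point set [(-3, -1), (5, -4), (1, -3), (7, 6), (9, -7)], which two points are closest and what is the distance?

Computing all pairwise distances among 5 points:

d((-3, -1), (5, -4)) = 8.544
d((-3, -1), (1, -3)) = 4.4721
d((-3, -1), (7, 6)) = 12.2066
d((-3, -1), (9, -7)) = 13.4164
d((5, -4), (1, -3)) = 4.1231 <-- minimum
d((5, -4), (7, 6)) = 10.198
d((5, -4), (9, -7)) = 5.0
d((1, -3), (7, 6)) = 10.8167
d((1, -3), (9, -7)) = 8.9443
d((7, 6), (9, -7)) = 13.1529

Closest pair: (5, -4) and (1, -3) with distance 4.1231

The closest pair is (5, -4) and (1, -3) with Euclidean distance 4.1231. For 5 points, brute-force pairwise comparison is shown above. For large n, the divide-and-conquer algorithm (sort by x, recurse on halves, check the dividing strip) achieves O(n log n).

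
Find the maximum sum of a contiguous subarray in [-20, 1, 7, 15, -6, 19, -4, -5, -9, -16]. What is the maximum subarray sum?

Using Kadane's algorithm on [-20, 1, 7, 15, -6, 19, -4, -5, -9, -16]:

Scanning through the array:
Position 1 (value 1): max_ending_here = 1, max_so_far = 1
Position 2 (value 7): max_ending_here = 8, max_so_far = 8
Position 3 (value 15): max_ending_here = 23, max_so_far = 23
Position 4 (value -6): max_ending_here = 17, max_so_far = 23
Position 5 (value 19): max_ending_here = 36, max_so_far = 36
Position 6 (value -4): max_ending_here = 32, max_so_far = 36
Position 7 (value -5): max_ending_here = 27, max_so_far = 36
Position 8 (value -9): max_ending_here = 18, max_so_far = 36
Position 9 (value -16): max_ending_here = 2, max_so_far = 36

Maximum subarray: [1, 7, 15, -6, 19]
Maximum sum: 36

The maximum subarray is [1, 7, 15, -6, 19] with sum 36. This subarray runs from index 1 to index 5.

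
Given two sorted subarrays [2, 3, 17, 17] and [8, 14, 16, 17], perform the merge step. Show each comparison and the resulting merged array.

Merging process:

Compare 2 vs 8: take 2 from left. Merged: [2]
Compare 3 vs 8: take 3 from left. Merged: [2, 3]
Compare 17 vs 8: take 8 from right. Merged: [2, 3, 8]
Compare 17 vs 14: take 14 from right. Merged: [2, 3, 8, 14]
Compare 17 vs 16: take 16 from right. Merged: [2, 3, 8, 14, 16]
Compare 17 vs 17: take 17 from left. Merged: [2, 3, 8, 14, 16, 17]
Compare 17 vs 17: take 17 from left. Merged: [2, 3, 8, 14, 16, 17, 17]
Append remaining from right: [17]. Merged: [2, 3, 8, 14, 16, 17, 17, 17]

Final merged array: [2, 3, 8, 14, 16, 17, 17, 17]
Total comparisons: 7

The merged array is [2, 3, 8, 14, 16, 17, 17, 17], requiring 7 comparisons. The merge step runs in O(n) time where n is the total number of elements.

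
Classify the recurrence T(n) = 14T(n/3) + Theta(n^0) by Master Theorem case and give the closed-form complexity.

Master Theorem for T(n) = 14T(n/3) + O(n^0):

a = 14, b = 3, c = 0
log_b(a) = log_3(14) = 2.4022

Case 1: c = 0 < log_3(14) = 2.4022
T(n) = O(n^(log_3 14))

For T(n) = 14T(n/3) + O(n^0): log_3(14) = 2.4022. This is Case 1 of the Master Theorem (c < log_b(a), work dominated by leaves), giving O(n^(log_3 14)).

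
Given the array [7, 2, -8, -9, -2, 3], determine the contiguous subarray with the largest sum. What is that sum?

Using Kadane's algorithm on [7, 2, -8, -9, -2, 3]:

Scanning through the array:
Position 1 (value 2): max_ending_here = 9, max_so_far = 9
Position 2 (value -8): max_ending_here = 1, max_so_far = 9
Position 3 (value -9): max_ending_here = -8, max_so_far = 9
Position 4 (value -2): max_ending_here = -2, max_so_far = 9
Position 5 (value 3): max_ending_here = 3, max_so_far = 9

Maximum subarray: [7, 2]
Maximum sum: 9

The maximum subarray is [7, 2] with sum 9. This subarray runs from index 0 to index 1.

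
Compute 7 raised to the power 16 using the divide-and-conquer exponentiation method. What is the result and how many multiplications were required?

Computing 7^16 by squaring (build up from 7^1; each line after the first costs one multiplication):

7^1 = 7
7^2 = (7^1)^2 = 7^2 = 49
7^4 = (7^2)^2 = 49^2 = 2401
7^8 = (7^4)^2 = 2401^2 = 5764801
7^16 = (7^8)^2 = 5764801^2 = 33232930569601

Result: 33232930569601
Multiplications needed: 4 (4 lines after 7^1)

7^16 = 33232930569601. Using exponentiation by squaring, this requires 4 multiplications. The key idea: if the exponent is even, square the half-power; if odd, multiply by the base once.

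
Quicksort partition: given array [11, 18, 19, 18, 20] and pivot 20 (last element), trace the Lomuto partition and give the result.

Lomuto partition with pivot = 20:

Initial array: [11, 18, 19, 18, 20]

arr[0]=11 <= 20: swap with position 0, array becomes [11, 18, 19, 18, 20]
arr[1]=18 <= 20: swap with position 1, array becomes [11, 18, 19, 18, 20]
arr[2]=19 <= 20: swap with position 2, array becomes [11, 18, 19, 18, 20]
arr[3]=18 <= 20: swap with position 3, array becomes [11, 18, 19, 18, 20]

Place pivot at position 4: [11, 18, 19, 18, 20]
Pivot position: 4

After partitioning with pivot 20, the array becomes [11, 18, 19, 18, 20]. The pivot is placed at index 4. All elements to the left of the pivot are <= 20, and all elements to the right are > 20.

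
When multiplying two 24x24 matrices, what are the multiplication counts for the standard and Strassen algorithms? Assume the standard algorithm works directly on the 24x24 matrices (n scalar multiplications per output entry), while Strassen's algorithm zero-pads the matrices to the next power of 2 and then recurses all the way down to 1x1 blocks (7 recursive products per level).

Matrix multiplication for 24x24 matrices:

Strassen's algorithm requires power-of-2 dimensions. Pad 24x24 to 32x32 (next power of 2).

Standard algorithm: 24^3 = 13824 multiplications
Strassen's algorithm: 7^(log2(32)) = 7^5 = 16807 multiplications
Difference: 13824 - 16807 = -2983 (Strassen uses MORE here due to padding overhead — for small or just-over-power-of-2 n, padding can outweigh the per-level savings)

Standard: 13824 multiplications (24^3). Strassen: 16807 multiplications (7^5, after padding to 32x32). Strassen reduces 8 recursive multiplications to 7 at each level.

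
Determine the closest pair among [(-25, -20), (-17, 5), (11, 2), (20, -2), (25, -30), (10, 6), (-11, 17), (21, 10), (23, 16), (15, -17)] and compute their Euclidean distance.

Computing all pairwise distances among 10 points:

d((-25, -20), (-17, 5)) = 26.2488
d((-25, -20), (11, 2)) = 42.19
d((-25, -20), (20, -2)) = 48.4665
d((-25, -20), (25, -30)) = 50.9902
d((-25, -20), (10, 6)) = 43.6005
d((-25, -20), (-11, 17)) = 39.5601
d((-25, -20), (21, 10)) = 54.9181
d((-25, -20), (23, 16)) = 60.0
d((-25, -20), (15, -17)) = 40.1123
d((-17, 5), (11, 2)) = 28.1603
d((-17, 5), (20, -2)) = 37.6563
d((-17, 5), (25, -30)) = 54.6717
d((-17, 5), (10, 6)) = 27.0185
d((-17, 5), (-11, 17)) = 13.4164
d((-17, 5), (21, 10)) = 38.3275
d((-17, 5), (23, 16)) = 41.4849
d((-17, 5), (15, -17)) = 38.833
d((11, 2), (20, -2)) = 9.8489
d((11, 2), (25, -30)) = 34.9285
d((11, 2), (10, 6)) = 4.1231 <-- minimum
d((11, 2), (-11, 17)) = 26.6271
d((11, 2), (21, 10)) = 12.8062
d((11, 2), (23, 16)) = 18.4391
d((11, 2), (15, -17)) = 19.4165
d((20, -2), (25, -30)) = 28.4429
d((20, -2), (10, 6)) = 12.8062
d((20, -2), (-11, 17)) = 36.3593
d((20, -2), (21, 10)) = 12.0416
d((20, -2), (23, 16)) = 18.2483
d((20, -2), (15, -17)) = 15.8114
d((25, -30), (10, 6)) = 39.0
d((25, -30), (-11, 17)) = 59.203
d((25, -30), (21, 10)) = 40.1995
d((25, -30), (23, 16)) = 46.0435
d((25, -30), (15, -17)) = 16.4012
d((10, 6), (-11, 17)) = 23.7065
d((10, 6), (21, 10)) = 11.7047
d((10, 6), (23, 16)) = 16.4012
d((10, 6), (15, -17)) = 23.5372
d((-11, 17), (21, 10)) = 32.7567
d((-11, 17), (23, 16)) = 34.0147
d((-11, 17), (15, -17)) = 42.8019
d((21, 10), (23, 16)) = 6.3246
d((21, 10), (15, -17)) = 27.6586
d((23, 16), (15, -17)) = 33.9559

Closest pair: (11, 2) and (10, 6) with distance 4.1231

The closest pair is (11, 2) and (10, 6) with Euclidean distance 4.1231. For 10 points, brute-force pairwise comparison is shown above. For large n, the divide-and-conquer algorithm (sort by x, recurse on halves, check the dividing strip) achieves O(n log n).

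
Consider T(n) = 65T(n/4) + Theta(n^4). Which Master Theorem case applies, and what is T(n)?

Master Theorem for T(n) = 65T(n/4) + O(n^4):

a = 65, b = 4, c = 4
log_b(a) = log_4(65) = 3.0112

Case 3: c = 4 > log_4(65) = 3.0112
T(n) = O(n^4) = O(n^4)

For T(n) = 65T(n/4) + O(n^4): log_4(65) = 3.0112. This is Case 3 of the Master Theorem (c > log_b(a), work dominated by root), giving O(n^4).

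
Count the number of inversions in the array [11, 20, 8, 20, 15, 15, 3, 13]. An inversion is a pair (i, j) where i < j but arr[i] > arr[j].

Finding inversions in [11, 20, 8, 20, 15, 15, 3, 13]:

(0, 2): arr[0]=11 > arr[2]=8
(0, 6): arr[0]=11 > arr[6]=3
(1, 2): arr[1]=20 > arr[2]=8
(1, 4): arr[1]=20 > arr[4]=15
(1, 5): arr[1]=20 > arr[5]=15
(1, 6): arr[1]=20 > arr[6]=3
(1, 7): arr[1]=20 > arr[7]=13
(2, 6): arr[2]=8 > arr[6]=3
(3, 4): arr[3]=20 > arr[4]=15
(3, 5): arr[3]=20 > arr[5]=15
(3, 6): arr[3]=20 > arr[6]=3
(3, 7): arr[3]=20 > arr[7]=13
(4, 6): arr[4]=15 > arr[6]=3
(4, 7): arr[4]=15 > arr[7]=13
(5, 6): arr[5]=15 > arr[6]=3
(5, 7): arr[5]=15 > arr[7]=13

Total inversions: 16

The array has 16 inversion(s): (0,2), (0,6), (1,2), (1,4), (1,5), (1,6), (1,7), (2,6), (3,4), (3,5), (3,6), (3,7), (4,6), (4,7), (5,6), (5,7). Each pair (i,j) satisfies i < j and arr[i] > arr[j].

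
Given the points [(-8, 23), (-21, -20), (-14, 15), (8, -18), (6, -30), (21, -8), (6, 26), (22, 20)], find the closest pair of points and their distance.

Computing all pairwise distances among 8 points:

d((-8, 23), (-21, -20)) = 44.9222
d((-8, 23), (-14, 15)) = 10.0 <-- minimum
d((-8, 23), (8, -18)) = 44.0114
d((-8, 23), (6, -30)) = 54.8179
d((-8, 23), (21, -8)) = 42.45
d((-8, 23), (6, 26)) = 14.3178
d((-8, 23), (22, 20)) = 30.1496
d((-21, -20), (-14, 15)) = 35.6931
d((-21, -20), (8, -18)) = 29.0689
d((-21, -20), (6, -30)) = 28.7924
d((-21, -20), (21, -8)) = 43.6807
d((-21, -20), (6, 26)) = 53.3385
d((-21, -20), (22, 20)) = 58.7282
d((-14, 15), (8, -18)) = 39.6611
d((-14, 15), (6, -30)) = 49.2443
d((-14, 15), (21, -8)) = 41.8808
d((-14, 15), (6, 26)) = 22.8254
d((-14, 15), (22, 20)) = 36.3456
d((8, -18), (6, -30)) = 12.1655
d((8, -18), (21, -8)) = 16.4012
d((8, -18), (6, 26)) = 44.0454
d((8, -18), (22, 20)) = 40.4969
d((6, -30), (21, -8)) = 26.6271
d((6, -30), (6, 26)) = 56.0
d((6, -30), (22, 20)) = 52.4976
d((21, -8), (6, 26)) = 37.1618
d((21, -8), (22, 20)) = 28.0179
d((6, 26), (22, 20)) = 17.088

Closest pair: (-8, 23) and (-14, 15) with distance 10.0

The closest pair is (-8, 23) and (-14, 15) with Euclidean distance 10.0. For 8 points, brute-force pairwise comparison is shown above. For large n, the divide-and-conquer algorithm (sort by x, recurse on halves, check the dividing strip) achieves O(n log n).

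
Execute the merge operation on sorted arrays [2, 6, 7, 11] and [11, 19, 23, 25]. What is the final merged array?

Merging process:

Compare 2 vs 11: take 2 from left. Merged: [2]
Compare 6 vs 11: take 6 from left. Merged: [2, 6]
Compare 7 vs 11: take 7 from left. Merged: [2, 6, 7]
Compare 11 vs 11: take 11 from left. Merged: [2, 6, 7, 11]
Append remaining from right: [11, 19, 23, 25]. Merged: [2, 6, 7, 11, 11, 19, 23, 25]

Final merged array: [2, 6, 7, 11, 11, 19, 23, 25]
Total comparisons: 4

The merged array is [2, 6, 7, 11, 11, 19, 23, 25], requiring 4 comparisons. The merge step runs in O(n) time where n is the total number of elements.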